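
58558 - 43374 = 15184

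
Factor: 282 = 2^1*3^1 * 47^1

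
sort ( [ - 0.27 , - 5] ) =[ - 5,-0.27 ] 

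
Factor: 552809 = 552809^1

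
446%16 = 14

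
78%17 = 10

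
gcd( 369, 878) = 1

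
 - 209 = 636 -845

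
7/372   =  7/372 = 0.02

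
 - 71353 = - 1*71353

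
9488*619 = 5873072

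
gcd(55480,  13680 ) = 760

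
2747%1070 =607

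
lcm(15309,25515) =76545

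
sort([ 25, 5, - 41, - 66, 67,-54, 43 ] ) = [ - 66, - 54, - 41,5, 25,43, 67 ] 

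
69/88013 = 69/88013 = 0.00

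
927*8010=7425270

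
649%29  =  11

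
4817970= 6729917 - 1911947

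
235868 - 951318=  - 715450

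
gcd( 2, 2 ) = 2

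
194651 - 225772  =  - 31121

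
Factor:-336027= - 3^1*101^1*1109^1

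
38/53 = 38/53 = 0.72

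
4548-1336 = 3212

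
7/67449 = 7/67449 = 0.00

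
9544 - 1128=8416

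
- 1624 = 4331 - 5955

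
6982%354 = 256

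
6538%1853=979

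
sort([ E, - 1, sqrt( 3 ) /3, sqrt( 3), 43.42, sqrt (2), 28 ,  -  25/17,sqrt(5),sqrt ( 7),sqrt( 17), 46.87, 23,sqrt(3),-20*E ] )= [  -  20 * E, - 25/17, - 1, sqrt( 3)/3, sqrt (2 ), sqrt( 3), sqrt( 3),sqrt( 5),sqrt(7 ), E,sqrt( 17), 23,28, 43.42,46.87]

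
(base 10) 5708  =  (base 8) 13114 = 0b1011001001100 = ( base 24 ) 9LK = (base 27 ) 7MB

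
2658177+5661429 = 8319606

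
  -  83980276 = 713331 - 84693607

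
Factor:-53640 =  -2^3*3^2 * 5^1*149^1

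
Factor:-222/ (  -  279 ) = 2^1*3^( - 1 )*31^ ( - 1)*37^1 = 74/93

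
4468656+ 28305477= 32774133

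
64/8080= 4/505 = 0.01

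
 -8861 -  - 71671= 62810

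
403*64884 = 26148252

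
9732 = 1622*6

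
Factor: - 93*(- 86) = 7998 = 2^1 * 3^1*31^1*43^1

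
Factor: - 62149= - 19^1*3271^1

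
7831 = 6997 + 834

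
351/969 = 117/323 = 0.36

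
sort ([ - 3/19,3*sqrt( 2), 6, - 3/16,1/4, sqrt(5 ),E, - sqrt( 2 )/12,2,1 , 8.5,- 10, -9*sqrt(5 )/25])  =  [ - 10, - 9* sqrt(5) /25, - 3/16, - 3/19, - sqrt( 2)/12,  1/4,  1, 2,  sqrt(5),  E, 3*sqrt( 2),6, 8.5]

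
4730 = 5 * 946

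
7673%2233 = 974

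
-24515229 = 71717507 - 96232736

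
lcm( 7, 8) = 56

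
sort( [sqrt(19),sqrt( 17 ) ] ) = [ sqrt(17 ),sqrt( 19) ]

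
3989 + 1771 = 5760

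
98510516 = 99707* 988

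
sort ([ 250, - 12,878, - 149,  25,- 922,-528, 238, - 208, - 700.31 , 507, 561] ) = [ - 922, - 700.31, - 528, - 208, - 149, - 12,25,238,250, 507, 561,878] 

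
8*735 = 5880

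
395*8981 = 3547495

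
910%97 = 37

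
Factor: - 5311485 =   -  3^2 * 5^1 * 118033^1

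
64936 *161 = 10454696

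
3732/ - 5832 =-311/486= - 0.64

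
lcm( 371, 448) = 23744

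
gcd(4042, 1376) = 86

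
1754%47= 15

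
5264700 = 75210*70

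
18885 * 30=566550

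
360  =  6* 60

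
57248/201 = 284 + 164/201 = 284.82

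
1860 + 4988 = 6848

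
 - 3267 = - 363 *9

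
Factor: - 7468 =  - 2^2 * 1867^1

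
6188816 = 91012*68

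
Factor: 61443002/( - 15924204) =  - 2^( - 1)*3^( - 2)* 19^( - 1 )*31^( - 1)*103^1*461^1*647^1 * 751^(-1) = - 30721501/7962102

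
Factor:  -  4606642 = -2^1 *2303321^1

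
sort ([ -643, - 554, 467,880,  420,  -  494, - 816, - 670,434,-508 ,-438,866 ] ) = [ - 816, - 670,  -  643, - 554 , - 508, - 494, - 438, 420, 434,  467  ,  866, 880] 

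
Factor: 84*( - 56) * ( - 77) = 2^5 * 3^1*7^3*11^1 = 362208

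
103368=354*292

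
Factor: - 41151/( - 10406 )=87/22  =  2^(  -  1)*3^1*11^(  -  1) * 29^1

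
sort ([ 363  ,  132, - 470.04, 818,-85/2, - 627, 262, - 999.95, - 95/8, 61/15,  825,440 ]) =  [ - 999.95,-627,  -  470.04,  -  85/2, - 95/8, 61/15,132,262, 363, 440, 818, 825] 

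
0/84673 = 0 = 0.00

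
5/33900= 1/6780 = 0.00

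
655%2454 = 655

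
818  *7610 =6224980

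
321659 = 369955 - 48296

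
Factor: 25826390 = 2^1*5^1*1553^1*1663^1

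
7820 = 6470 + 1350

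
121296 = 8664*14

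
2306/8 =1153/4=288.25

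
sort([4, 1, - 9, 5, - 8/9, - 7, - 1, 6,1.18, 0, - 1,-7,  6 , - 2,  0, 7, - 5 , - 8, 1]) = [ - 9, - 8, - 7,-7,-5, - 2 ,-1,-1,- 8/9,0,0 , 1 , 1,1.18,4,5,6,6,7] 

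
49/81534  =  49/81534=0.00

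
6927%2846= 1235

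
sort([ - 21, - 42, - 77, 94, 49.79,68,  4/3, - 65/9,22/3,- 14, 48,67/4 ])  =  [ - 77,  -  42, -21, - 14, - 65/9, 4/3,22/3, 67/4, 48,49.79,68,94]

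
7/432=7/432 = 0.02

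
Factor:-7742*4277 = -2^1 * 7^3*13^1*47^1*79^1 = - 33112534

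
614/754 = 307/377 = 0.81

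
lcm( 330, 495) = 990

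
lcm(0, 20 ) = 0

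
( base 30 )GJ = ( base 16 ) 1F3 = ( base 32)fj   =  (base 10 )499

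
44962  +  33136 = 78098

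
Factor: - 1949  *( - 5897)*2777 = 31916763581 = 1949^1*2777^1*5897^1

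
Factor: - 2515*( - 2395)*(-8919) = - 3^2*5^2*479^1*503^1*991^1  =  -  53722927575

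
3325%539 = 91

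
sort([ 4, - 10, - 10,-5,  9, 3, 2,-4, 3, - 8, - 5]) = [ - 10,- 10, - 8,-5, - 5, - 4, 2, 3, 3, 4, 9] 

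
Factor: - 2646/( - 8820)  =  3/10  =  2^( - 1 ) * 3^1*5^( - 1) 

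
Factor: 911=911^1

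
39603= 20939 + 18664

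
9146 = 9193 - 47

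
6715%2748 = 1219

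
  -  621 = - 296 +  - 325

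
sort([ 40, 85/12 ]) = [85/12,40 ] 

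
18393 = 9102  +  9291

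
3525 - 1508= 2017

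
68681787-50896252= 17785535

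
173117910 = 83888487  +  89229423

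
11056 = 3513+7543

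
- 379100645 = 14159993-393260638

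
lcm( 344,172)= 344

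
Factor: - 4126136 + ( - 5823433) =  - 9949569 = -  3^1*7^1* 473789^1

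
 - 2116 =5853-7969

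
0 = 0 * 34980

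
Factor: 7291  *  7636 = 55674076 = 2^2*23^2*83^1  *317^1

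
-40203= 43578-83781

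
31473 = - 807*( - 39)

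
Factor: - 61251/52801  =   - 3^1*7^(-1 )*17^1*19^( - 1 ) * 397^( - 1) *1201^1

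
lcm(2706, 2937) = 240834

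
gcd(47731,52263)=1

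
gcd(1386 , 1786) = 2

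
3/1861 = 3/1861 = 0.00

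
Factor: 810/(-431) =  - 2^1*3^4*5^1*431^( - 1 ) 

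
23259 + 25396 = 48655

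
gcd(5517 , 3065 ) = 613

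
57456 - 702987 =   -  645531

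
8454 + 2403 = 10857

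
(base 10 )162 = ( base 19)8A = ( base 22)78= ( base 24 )6I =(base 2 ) 10100010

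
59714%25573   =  8568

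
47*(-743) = - 34921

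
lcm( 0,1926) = 0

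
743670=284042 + 459628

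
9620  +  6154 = 15774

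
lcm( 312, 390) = 1560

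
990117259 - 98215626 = 891901633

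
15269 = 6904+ 8365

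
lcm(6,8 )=24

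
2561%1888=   673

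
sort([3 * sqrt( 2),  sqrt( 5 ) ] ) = [sqrt( 5) , 3*sqrt( 2) ]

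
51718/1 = 51718 =51718.00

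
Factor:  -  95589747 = -3^3 *11^1 * 321851^1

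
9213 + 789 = 10002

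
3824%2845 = 979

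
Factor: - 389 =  -389^1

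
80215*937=75161455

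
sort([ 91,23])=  [ 23,91]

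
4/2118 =2/1059 = 0.00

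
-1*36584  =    -  36584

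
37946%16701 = 4544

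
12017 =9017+3000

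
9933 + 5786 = 15719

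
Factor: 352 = 2^5*11^1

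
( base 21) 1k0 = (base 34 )pb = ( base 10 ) 861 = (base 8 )1535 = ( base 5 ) 11421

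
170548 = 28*6091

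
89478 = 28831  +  60647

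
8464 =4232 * 2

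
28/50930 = 14/25465 = 0.00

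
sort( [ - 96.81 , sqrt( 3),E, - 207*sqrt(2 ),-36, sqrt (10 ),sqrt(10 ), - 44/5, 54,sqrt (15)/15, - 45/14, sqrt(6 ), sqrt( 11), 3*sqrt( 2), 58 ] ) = [ - 207*sqrt(2), - 96.81 ,-36, - 44/5,-45/14,  sqrt(  15 )/15, sqrt(3 ),  sqrt(6 ),E, sqrt(10),sqrt( 10), sqrt(11 ), 3*sqrt(2),54, 58 ]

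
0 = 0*( - 7915)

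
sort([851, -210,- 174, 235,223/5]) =[ - 210, - 174, 223/5, 235, 851 ]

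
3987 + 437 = 4424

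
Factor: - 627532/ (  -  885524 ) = 156883/221381 = 19^1*23^1*  53^( - 1 )*359^1 * 4177^ (  -  1)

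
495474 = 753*658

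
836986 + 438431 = 1275417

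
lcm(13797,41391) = 41391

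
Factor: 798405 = 3^1 * 5^1*17^1*31^1*101^1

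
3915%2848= 1067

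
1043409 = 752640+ 290769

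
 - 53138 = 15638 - 68776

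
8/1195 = 8/1195 = 0.01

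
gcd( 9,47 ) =1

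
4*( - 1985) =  - 7940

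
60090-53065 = 7025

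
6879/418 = 16  +  191/418 = 16.46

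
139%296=139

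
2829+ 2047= 4876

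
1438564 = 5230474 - 3791910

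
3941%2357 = 1584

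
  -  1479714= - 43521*34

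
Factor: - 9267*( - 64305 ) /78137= 3^3 * 5^1*1429^1 *3089^1*78137^( - 1)= 595914435/78137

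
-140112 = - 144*973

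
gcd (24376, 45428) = 1108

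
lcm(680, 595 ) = 4760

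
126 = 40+86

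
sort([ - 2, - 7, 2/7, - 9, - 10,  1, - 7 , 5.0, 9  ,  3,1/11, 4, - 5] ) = [ - 10,  -  9, - 7,-7, - 5,  -  2,  1/11, 2/7,1,  3, 4, 5.0,9]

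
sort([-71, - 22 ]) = [-71,- 22]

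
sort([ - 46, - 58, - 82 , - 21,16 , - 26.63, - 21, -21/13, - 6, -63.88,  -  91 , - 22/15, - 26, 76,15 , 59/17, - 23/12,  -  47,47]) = [ - 91, - 82, - 63.88 , - 58,-47, - 46, - 26.63, - 26, - 21, - 21, - 6 , - 23/12, - 21/13, - 22/15, 59/17, 15,  16,  47,  76]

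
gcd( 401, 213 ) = 1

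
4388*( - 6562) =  - 28794056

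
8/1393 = 8/1393 = 0.01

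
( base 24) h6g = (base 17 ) 2077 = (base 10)9952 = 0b10011011100000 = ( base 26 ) eik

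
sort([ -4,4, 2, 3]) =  [-4,2, 3, 4]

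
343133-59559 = 283574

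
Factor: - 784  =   - 2^4*7^2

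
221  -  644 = -423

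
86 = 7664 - 7578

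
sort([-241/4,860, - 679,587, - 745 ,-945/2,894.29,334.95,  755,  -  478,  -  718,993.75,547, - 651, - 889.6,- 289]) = [ - 889.6, -745, - 718, - 679, - 651,-478, - 945/2, - 289,-241/4 , 334.95,547, 587, 755,860 , 894.29,993.75 ] 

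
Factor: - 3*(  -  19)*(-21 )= - 3^2*7^1*19^1=- 1197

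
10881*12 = 130572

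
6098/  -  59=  - 6098/59  =  - 103.36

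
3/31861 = 3/31861 = 0.00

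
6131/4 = 1532 + 3/4= 1532.75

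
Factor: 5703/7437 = 37^ ( - 1 )*67^ ( - 1)* 1901^1 = 1901/2479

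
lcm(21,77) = 231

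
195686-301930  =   - 106244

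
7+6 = 13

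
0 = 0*3578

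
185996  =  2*92998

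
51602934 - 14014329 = 37588605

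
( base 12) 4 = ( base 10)4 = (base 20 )4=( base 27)4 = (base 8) 4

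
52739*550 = 29006450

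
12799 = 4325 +8474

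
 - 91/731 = -91/731 = -  0.12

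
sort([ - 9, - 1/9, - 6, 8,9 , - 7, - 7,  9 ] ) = [ - 9,  -  7, - 7 ,  -  6, - 1/9 , 8,9,9 ]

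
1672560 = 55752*30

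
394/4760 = 197/2380 = 0.08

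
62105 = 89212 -27107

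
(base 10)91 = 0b1011011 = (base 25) 3g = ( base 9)111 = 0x5B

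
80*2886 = 230880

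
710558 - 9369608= - 8659050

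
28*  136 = 3808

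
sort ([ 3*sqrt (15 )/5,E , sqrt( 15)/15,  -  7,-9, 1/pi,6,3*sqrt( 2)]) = [ - 9,-7,sqrt( 15 )/15,  1/pi , 3 *sqrt(15)/5, E , 3 * sqrt(2),6]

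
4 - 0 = 4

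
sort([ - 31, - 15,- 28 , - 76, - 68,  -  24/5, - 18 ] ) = [ - 76,  -  68, - 31, - 28, - 18,  -  15, - 24/5] 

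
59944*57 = 3416808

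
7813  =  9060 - 1247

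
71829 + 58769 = 130598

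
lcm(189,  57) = 3591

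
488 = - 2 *( - 244 )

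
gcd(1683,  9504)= 99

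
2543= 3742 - 1199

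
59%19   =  2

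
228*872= 198816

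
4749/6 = 1583/2 = 791.50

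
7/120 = 7/120 = 0.06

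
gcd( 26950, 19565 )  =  35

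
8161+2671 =10832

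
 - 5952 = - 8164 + 2212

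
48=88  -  40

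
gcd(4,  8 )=4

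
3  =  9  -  6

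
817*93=75981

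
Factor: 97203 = 3^1*32401^1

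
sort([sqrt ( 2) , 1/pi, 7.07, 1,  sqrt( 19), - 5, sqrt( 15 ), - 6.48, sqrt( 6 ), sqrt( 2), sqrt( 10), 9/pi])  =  [- 6.48, - 5,  1/pi, 1,sqrt( 2),sqrt( 2) , sqrt( 6 ),  9/pi, sqrt( 10 ), sqrt (15) , sqrt( 19), 7.07]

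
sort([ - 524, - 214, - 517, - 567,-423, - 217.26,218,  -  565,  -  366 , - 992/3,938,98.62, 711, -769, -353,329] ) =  [  -  769, - 567,- 565,-524, - 517,- 423, - 366,-353,-992/3,-217.26,-214 , 98.62,218, 329,711,938 ]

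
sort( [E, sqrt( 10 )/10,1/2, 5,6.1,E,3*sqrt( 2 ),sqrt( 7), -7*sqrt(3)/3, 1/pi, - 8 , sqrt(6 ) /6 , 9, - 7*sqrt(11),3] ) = [ - 7*sqrt( 11), - 8, - 7*sqrt(3)/3,sqrt(10)/10,1/pi, sqrt( 6)/6,1/2, sqrt(7),E,E, 3,3 * sqrt(2), 5,  6.1, 9]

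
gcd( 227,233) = 1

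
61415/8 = 7676  +  7/8 = 7676.88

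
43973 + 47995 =91968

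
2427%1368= 1059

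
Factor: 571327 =307^1*1861^1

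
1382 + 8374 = 9756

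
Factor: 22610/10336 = 2^ (-4 )*5^1*7^1 = 35/16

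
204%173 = 31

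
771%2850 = 771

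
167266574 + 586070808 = 753337382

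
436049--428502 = 864551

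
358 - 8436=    - 8078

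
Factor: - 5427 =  - 3^4 * 67^1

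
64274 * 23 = 1478302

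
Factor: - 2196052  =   - 2^2 * 549013^1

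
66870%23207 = 20456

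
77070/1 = 77070 = 77070.00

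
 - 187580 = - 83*2260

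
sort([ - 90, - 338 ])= [-338, -90 ] 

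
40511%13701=13109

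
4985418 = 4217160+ 768258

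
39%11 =6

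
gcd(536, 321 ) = 1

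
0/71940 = 0 = 0.00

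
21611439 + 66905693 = 88517132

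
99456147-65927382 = 33528765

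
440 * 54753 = 24091320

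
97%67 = 30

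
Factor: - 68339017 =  - 251^1*272267^1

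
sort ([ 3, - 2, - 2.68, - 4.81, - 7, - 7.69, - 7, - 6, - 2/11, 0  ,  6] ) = [ - 7.69, - 7, - 7, - 6, - 4.81, - 2.68,-2,-2/11,0,3, 6 ]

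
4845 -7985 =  - 3140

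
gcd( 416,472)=8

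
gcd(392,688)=8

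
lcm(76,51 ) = 3876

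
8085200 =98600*82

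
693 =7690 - 6997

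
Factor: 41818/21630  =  29/15  =  3^ ( - 1 )*5^( - 1 )*29^1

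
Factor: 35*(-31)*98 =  - 106330 =- 2^1*5^1*7^3 * 31^1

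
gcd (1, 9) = 1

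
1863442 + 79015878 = 80879320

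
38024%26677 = 11347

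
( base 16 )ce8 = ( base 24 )5hg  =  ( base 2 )110011101000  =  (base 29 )3qr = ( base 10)3304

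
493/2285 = 493/2285 = 0.22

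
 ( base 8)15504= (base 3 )100120112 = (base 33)6dh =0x1B44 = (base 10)6980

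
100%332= 100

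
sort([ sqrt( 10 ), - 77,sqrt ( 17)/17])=[ - 77, sqrt(17)/17,sqrt(10 )]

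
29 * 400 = 11600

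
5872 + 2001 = 7873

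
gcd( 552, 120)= 24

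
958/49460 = 479/24730 = 0.02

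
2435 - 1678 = 757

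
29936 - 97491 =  - 67555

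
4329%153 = 45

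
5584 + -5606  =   - 22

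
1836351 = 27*68013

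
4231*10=42310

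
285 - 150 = 135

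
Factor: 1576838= 2^1*788419^1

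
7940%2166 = 1442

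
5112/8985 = 1704/2995 =0.57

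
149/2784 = 149/2784 = 0.05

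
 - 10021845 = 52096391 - 62118236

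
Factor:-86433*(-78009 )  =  3^2*47^1*613^1 * 26003^1 = 6742551897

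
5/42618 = 5/42618 = 0.00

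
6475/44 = 147 + 7/44 =147.16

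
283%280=3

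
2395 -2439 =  - 44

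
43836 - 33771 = 10065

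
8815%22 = 15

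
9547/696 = 9547/696  =  13.72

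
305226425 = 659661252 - 354434827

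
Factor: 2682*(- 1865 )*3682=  - 18417106260 = -  2^2*3^2 * 5^1*7^1*149^1 * 263^1*373^1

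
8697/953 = 8697/953 = 9.13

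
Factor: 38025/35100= 13/12 = 2^( - 2 )* 3^( - 1)*13^1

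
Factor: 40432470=2^1*3^1*5^1*13^1*43^1*2411^1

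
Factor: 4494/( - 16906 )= -3^1 *7^1*79^(-1) = -21/79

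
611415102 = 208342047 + 403073055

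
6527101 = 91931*71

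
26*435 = 11310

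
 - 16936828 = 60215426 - 77152254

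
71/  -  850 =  - 1+779/850 =-0.08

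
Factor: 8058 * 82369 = 2^1 * 3^1 * 7^2 * 17^1*41^2*79^1 =663729402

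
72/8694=4/483 = 0.01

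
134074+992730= 1126804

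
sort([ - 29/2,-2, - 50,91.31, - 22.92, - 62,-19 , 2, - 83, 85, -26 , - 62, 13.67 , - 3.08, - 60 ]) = [  -  83, - 62, - 62, - 60, - 50, - 26, - 22.92, - 19, - 29/2, - 3.08,- 2, 2, 13.67, 85, 91.31] 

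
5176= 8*647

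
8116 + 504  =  8620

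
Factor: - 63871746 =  - 2^1 * 3^1 * 29^1 *331^1*1109^1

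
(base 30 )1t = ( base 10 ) 59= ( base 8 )73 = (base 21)2H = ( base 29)21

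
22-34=-12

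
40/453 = 40/453= 0.09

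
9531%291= 219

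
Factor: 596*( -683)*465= - 2^2*3^1 * 5^1 * 31^1*149^1*683^1 = - 189286620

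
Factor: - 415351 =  - 313^1 * 1327^1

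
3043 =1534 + 1509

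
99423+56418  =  155841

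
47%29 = 18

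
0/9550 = 0 = 0.00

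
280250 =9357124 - 9076874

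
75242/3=75242/3 = 25080.67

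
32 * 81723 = 2615136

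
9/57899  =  9/57899 = 0.00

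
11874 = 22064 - 10190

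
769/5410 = 769/5410  =  0.14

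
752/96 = 47/6= 7.83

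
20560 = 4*5140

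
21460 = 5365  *4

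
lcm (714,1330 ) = 67830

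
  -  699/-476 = 699/476 = 1.47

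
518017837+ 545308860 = 1063326697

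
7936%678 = 478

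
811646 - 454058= 357588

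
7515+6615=14130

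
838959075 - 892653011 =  -53693936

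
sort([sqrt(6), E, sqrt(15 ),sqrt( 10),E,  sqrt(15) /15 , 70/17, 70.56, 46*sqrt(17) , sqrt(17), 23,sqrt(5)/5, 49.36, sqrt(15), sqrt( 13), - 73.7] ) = [-73.7, sqrt(15)/15, sqrt( 5) /5, sqrt( 6), E, E, sqrt(10) , sqrt(13 ), sqrt( 15 ) , sqrt( 15), 70/17, sqrt(17),23, 49.36, 70.56, 46 * sqrt(17) ] 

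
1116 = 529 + 587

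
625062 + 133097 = 758159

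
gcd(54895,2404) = 1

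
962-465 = 497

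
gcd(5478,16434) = 5478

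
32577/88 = 32577/88 =370.19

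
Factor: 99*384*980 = 2^9 * 3^3*5^1*7^2*11^1=37255680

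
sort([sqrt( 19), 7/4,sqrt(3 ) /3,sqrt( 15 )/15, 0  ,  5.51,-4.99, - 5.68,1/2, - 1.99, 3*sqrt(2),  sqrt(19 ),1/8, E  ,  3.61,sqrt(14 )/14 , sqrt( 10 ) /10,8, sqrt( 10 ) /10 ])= [ - 5.68,- 4.99, - 1.99, 0,  1/8, sqrt( 15)/15,sqrt( 14 )/14,sqrt(10) /10,  sqrt(10) /10,1/2,sqrt(3 )/3,7/4,E, 3.61 , 3*sqrt(2),  sqrt( 19 ),  sqrt(19), 5.51,  8]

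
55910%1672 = 734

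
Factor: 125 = 5^3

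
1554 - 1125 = 429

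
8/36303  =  8/36303 = 0.00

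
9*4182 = 37638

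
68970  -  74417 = -5447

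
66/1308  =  11/218 = 0.05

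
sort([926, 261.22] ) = [ 261.22, 926]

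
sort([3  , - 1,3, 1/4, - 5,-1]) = [ - 5, - 1, - 1, 1/4, 3, 3 ]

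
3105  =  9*345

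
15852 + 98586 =114438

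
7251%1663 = 599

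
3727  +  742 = 4469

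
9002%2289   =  2135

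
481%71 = 55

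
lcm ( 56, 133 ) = 1064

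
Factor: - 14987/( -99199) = 7^1*19^( - 1) * 23^( - 1)*227^(  -  1 )*2141^1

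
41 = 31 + 10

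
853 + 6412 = 7265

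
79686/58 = 39843/29 = 1373.90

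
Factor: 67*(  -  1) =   -  67 = - 67^1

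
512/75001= 512/75001 = 0.01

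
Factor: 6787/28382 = 2^( - 1)*11^1 * 23^( - 1) = 11/46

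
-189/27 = - 7 =- 7.00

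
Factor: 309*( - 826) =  - 2^1*3^1 *7^1*59^1*103^1 = -  255234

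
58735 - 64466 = -5731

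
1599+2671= 4270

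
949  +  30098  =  31047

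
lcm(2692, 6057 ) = 24228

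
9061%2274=2239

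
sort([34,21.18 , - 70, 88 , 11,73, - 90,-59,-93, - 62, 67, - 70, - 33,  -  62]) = [ - 93, - 90,  -  70, - 70 , - 62,-62, - 59,  -  33,  11, 21.18, 34,67,73,88] 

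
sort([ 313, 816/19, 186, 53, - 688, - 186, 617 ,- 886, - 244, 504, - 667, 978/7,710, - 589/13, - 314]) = [- 886, - 688, - 667, - 314, - 244, - 186, - 589/13,  816/19,53,978/7,186, 313,504, 617, 710 ] 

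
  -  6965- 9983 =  - 16948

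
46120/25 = 1844 + 4/5 = 1844.80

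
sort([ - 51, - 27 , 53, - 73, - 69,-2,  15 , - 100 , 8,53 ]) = [ - 100,-73, - 69, - 51, - 27, - 2, 8 , 15, 53 , 53 ]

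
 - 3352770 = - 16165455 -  - 12812685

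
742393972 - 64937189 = 677456783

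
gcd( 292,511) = 73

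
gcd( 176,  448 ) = 16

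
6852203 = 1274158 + 5578045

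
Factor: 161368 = 2^3*23^1*877^1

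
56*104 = 5824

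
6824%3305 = 214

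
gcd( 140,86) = 2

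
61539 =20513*3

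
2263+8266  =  10529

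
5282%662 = 648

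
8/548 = 2/137 = 0.01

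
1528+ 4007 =5535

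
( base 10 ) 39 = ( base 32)17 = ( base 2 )100111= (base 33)16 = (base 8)47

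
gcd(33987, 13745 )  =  1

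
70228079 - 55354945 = 14873134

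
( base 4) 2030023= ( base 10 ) 8971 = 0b10001100001011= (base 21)k74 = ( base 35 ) 7bb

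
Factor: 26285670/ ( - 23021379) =-2920630/2557931 = - 2^1*5^1*79^1*3697^1*2557931^( - 1)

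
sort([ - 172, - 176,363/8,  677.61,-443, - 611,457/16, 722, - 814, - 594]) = [  -  814 ,-611, - 594, - 443, - 176, - 172, 457/16, 363/8,677.61, 722 ] 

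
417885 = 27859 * 15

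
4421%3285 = 1136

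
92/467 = 92/467 = 0.20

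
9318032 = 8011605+1306427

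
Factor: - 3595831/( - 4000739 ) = 41^( - 1)*443^1 * 8117^1 * 97579^( - 1 )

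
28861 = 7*4123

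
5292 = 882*6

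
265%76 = 37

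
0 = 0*80362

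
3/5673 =1/1891 = 0.00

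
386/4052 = 193/2026 = 0.10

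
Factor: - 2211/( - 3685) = 3^1*5^( - 1) = 3/5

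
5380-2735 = 2645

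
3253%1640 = 1613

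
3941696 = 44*89584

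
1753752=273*6424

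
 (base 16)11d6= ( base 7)16212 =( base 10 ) 4566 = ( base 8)10726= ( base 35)3PG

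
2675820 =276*9695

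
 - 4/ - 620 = 1/155 = 0.01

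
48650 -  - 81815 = 130465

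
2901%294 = 255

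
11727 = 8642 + 3085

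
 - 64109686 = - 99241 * 646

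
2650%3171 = 2650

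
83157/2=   83157/2  =  41578.50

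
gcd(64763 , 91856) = 1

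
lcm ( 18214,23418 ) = 163926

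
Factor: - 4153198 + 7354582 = 3201384   =  2^3*3^1 * 133391^1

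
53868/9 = 5985 + 1/3 = 5985.33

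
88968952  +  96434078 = 185403030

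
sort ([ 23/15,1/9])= [ 1/9, 23/15]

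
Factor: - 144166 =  - 2^1 * 11^1*6553^1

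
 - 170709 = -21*8129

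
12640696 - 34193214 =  - 21552518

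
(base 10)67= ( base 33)21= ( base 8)103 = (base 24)2j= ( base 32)23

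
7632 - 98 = 7534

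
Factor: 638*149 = 95062 = 2^1*11^1  *29^1*149^1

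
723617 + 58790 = 782407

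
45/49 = 45/49= 0.92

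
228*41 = 9348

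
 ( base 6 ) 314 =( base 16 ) 76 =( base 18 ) 6a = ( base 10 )118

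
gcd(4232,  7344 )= 8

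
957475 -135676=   821799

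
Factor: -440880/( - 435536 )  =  3^1*5^1*11^1*163^( - 1)= 165/163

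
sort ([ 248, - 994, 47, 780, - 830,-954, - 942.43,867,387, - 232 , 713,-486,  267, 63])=[ - 994, - 954, - 942.43, - 830, - 486, - 232, 47,63 , 248,  267, 387, 713,780, 867 ]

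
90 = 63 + 27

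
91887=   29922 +61965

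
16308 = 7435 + 8873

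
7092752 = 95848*74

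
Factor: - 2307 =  - 3^1*769^1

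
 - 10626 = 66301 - 76927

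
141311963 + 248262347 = 389574310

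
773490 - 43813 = 729677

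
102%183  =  102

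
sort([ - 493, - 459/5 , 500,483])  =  [-493, -459/5,483,500] 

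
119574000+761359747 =880933747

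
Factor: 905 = 5^1 * 181^1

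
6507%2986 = 535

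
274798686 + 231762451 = 506561137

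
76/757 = 76/757  =  0.10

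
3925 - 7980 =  - 4055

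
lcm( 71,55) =3905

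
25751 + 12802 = 38553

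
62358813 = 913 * 68301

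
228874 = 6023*38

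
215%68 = 11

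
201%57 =30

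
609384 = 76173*8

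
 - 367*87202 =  - 32003134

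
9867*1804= 17800068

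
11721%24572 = 11721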